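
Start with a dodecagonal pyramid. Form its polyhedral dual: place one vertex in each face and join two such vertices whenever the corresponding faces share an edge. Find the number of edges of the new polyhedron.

24

The base solid has V = 13, E = 24, F = 13.
The dual swaps V and F and preserves E: V′ = F = 13, E′ = E = 24, F′ = V = 13.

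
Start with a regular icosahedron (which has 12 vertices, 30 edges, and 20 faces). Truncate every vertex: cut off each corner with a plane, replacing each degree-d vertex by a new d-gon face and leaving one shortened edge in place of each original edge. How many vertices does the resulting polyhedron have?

60

Truncation replaces each original edge-end by a new vertex, so V′ = 2E = 60.
Each original edge survives, and each old vertex of degree d contributes d new edges; summing degrees gives Σd = 2E, so E′ = E + 2E = 3E = 90.
Each original face survives and each original vertex becomes one new face: F′ = F + V = 32.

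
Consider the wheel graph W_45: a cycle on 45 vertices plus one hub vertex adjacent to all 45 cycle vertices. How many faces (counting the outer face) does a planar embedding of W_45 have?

46

W_45 has V = 45 + 1 = 46 vertices and E = 2·45 = 90 edges.
By Euler's formula F = 2 − V + E = 2 − 46 + 90 = 46.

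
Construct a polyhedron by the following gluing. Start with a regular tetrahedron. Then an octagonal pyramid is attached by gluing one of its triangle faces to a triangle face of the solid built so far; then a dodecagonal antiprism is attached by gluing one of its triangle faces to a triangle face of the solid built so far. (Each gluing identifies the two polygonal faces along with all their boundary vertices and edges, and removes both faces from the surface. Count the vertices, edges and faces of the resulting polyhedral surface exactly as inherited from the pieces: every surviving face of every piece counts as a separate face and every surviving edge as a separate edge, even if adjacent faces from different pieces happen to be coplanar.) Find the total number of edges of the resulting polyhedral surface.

64

A regular tetrahedron: V=4, E=6, F=4.
Attach an octagonal pyramid (V=9, E=16, F=9) along a 3-gon: merge 3 vertices and 3 edges, delete both glued faces → V=10, E=19, F=11.
Attach a dodecagonal antiprism (V=24, E=48, F=26) along a 3-gon: merge 3 vertices and 3 edges, delete both glued faces → V=31, E=64, F=35.
Check: V − E + F = 31 − 64 + 35 = 2.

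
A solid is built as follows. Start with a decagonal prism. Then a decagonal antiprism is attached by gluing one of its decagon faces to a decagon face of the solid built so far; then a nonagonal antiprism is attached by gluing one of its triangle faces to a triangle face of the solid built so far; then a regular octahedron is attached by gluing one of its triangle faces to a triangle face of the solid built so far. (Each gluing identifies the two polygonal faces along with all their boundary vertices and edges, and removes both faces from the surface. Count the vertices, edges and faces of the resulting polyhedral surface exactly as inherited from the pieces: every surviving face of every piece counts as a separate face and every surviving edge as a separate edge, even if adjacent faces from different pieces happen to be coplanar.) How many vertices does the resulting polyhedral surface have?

A decagonal prism: V=20, E=30, F=12.
Attach a decagonal antiprism (V=20, E=40, F=22) along a 10-gon: merge 10 vertices and 10 edges, delete both glued faces → V=30, E=60, F=32.
Attach a nonagonal antiprism (V=18, E=36, F=20) along a 3-gon: merge 3 vertices and 3 edges, delete both glued faces → V=45, E=93, F=50.
Attach a regular octahedron (V=6, E=12, F=8) along a 3-gon: merge 3 vertices and 3 edges, delete both glued faces → V=48, E=102, F=56.
Check: V − E + F = 48 − 102 + 56 = 2.

48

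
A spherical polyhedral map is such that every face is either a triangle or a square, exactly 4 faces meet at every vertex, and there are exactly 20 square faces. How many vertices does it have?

Let x be the number of triangles; then F = 20 + x.
Edge–face incidences: 2E = 4·20 + 3·x = 80 + 3x.
Every vertex has degree 4, so 4V = 2E.
Euler: V − E + F = 2 ⇒ (2E)/4 − E + (20 + x) = 2.
Multiply by 8: 2·(2E) − 4·(2E) + 8·(20 + x) = 16, i.e. 160 + 8x − 2·(80 + 3x) = 16.
Collecting terms: 2x = 16, so x = 8.
Then 2E = 80 + 3·8 = 104, so E = 52, V = 2E/4 = 26, F = 20 + 8 = 28.

26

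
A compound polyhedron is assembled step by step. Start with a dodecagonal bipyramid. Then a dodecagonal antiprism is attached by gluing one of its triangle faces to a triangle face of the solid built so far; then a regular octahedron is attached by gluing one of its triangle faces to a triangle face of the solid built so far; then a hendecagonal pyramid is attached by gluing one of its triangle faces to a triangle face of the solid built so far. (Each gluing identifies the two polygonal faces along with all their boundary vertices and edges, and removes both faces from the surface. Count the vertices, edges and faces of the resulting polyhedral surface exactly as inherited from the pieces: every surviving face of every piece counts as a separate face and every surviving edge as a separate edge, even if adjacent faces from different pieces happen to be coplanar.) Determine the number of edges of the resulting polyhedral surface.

109

A dodecagonal bipyramid: V=14, E=36, F=24.
Attach a dodecagonal antiprism (V=24, E=48, F=26) along a 3-gon: merge 3 vertices and 3 edges, delete both glued faces → V=35, E=81, F=48.
Attach a regular octahedron (V=6, E=12, F=8) along a 3-gon: merge 3 vertices and 3 edges, delete both glued faces → V=38, E=90, F=54.
Attach a hendecagonal pyramid (V=12, E=22, F=12) along a 3-gon: merge 3 vertices and 3 edges, delete both glued faces → V=47, E=109, F=64.
Check: V − E + F = 47 − 109 + 64 = 2.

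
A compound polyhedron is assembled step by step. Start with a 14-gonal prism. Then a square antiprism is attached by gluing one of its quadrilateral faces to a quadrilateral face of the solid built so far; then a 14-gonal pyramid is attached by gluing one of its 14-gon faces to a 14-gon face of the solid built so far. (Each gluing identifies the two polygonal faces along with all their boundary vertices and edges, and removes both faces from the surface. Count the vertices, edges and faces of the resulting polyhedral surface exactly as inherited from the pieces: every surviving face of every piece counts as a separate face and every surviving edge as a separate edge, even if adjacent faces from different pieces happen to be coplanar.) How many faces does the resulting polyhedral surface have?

A 14-gonal prism: V=28, E=42, F=16.
Attach a square antiprism (V=8, E=16, F=10) along a 4-gon: merge 4 vertices and 4 edges, delete both glued faces → V=32, E=54, F=24.
Attach a 14-gonal pyramid (V=15, E=28, F=15) along a 14-gon: merge 14 vertices and 14 edges, delete both glued faces → V=33, E=68, F=37.
Check: V − E + F = 33 − 68 + 37 = 2.

37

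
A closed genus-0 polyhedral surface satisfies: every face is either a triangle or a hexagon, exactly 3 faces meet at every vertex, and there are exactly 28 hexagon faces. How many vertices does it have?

Let x be the number of triangles; then F = 28 + x.
Edge–face incidences: 2E = 6·28 + 3·x = 168 + 3x.
Every vertex has degree 3, so 3V = 2E.
Euler: V − E + F = 2 ⇒ (2E)/3 − E + (28 + x) = 2.
Multiply by 6: 2·(2E) − 3·(2E) + 6·(28 + x) = 12, i.e. 168 + 6x − (168 + 3x) = 12.
Collecting terms: 3x = 12, so x = 4.
Then 2E = 168 + 3·4 = 180, so E = 90, V = 2E/3 = 60, F = 28 + 4 = 32.

60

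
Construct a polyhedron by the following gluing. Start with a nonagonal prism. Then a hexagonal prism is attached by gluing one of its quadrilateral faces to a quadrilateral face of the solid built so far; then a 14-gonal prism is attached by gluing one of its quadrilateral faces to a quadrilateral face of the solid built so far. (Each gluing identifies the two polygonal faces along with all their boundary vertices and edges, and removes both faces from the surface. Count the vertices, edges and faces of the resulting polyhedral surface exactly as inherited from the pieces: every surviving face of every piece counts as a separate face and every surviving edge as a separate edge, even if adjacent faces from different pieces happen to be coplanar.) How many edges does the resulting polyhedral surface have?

79

A nonagonal prism: V=18, E=27, F=11.
Attach a hexagonal prism (V=12, E=18, F=8) along a 4-gon: merge 4 vertices and 4 edges, delete both glued faces → V=26, E=41, F=17.
Attach a 14-gonal prism (V=28, E=42, F=16) along a 4-gon: merge 4 vertices and 4 edges, delete both glued faces → V=50, E=79, F=31.
Check: V − E + F = 50 − 79 + 31 = 2.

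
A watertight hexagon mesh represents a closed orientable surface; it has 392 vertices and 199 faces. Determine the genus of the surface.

4

Every face is a hexagon, so 2E = 6·199 = 1194, giving E = 597.
χ = V − E + F = 392 − 597 + 199 = -6.
For a closed orientable surface χ = 2 − 2g, so g = (2 − (-6))/2 = 4.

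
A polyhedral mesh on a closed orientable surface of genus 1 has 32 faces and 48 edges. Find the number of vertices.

16

For a closed orientable surface of genus 1, χ = 2 − 2·1 = 0.
V = 0 + E − F = 0 + 48 − 32 = 16.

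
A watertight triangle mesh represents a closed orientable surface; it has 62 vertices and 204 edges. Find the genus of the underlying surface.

Every face is a triangle and each edge borders two faces, so 3F = 2·204, giving F = 136.
χ = V − E + F = 62 − 204 + 136 = -6.
For a closed orientable surface χ = 2 − 2g, so g = (2 − (-6))/2 = 4.

4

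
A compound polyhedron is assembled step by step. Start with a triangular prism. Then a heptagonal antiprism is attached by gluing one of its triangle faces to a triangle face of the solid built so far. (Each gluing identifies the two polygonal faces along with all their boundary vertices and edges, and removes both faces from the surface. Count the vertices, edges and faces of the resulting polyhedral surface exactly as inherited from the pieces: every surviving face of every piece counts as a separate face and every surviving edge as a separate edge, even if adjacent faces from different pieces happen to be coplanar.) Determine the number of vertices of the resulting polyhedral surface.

A triangular prism: V=6, E=9, F=5.
Attach a heptagonal antiprism (V=14, E=28, F=16) along a 3-gon: merge 3 vertices and 3 edges, delete both glued faces → V=17, E=34, F=19.
Check: V − E + F = 17 − 34 + 19 = 2.

17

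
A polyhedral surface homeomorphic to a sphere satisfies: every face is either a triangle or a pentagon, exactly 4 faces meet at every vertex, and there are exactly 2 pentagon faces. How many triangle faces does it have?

Let x be the number of triangles; then F = 2 + x.
Edge–face incidences: 2E = 5·2 + 3·x = 10 + 3x.
Every vertex has degree 4, so 4V = 2E.
Euler: V − E + F = 2 ⇒ (2E)/4 − E + (2 + x) = 2.
Multiply by 8: 2·(2E) − 4·(2E) + 8·(2 + x) = 16, i.e. 16 + 8x − 2·(10 + 3x) = 16.
Collecting terms: 2x − 4 = 16, so 2x = 20, so x = 10.
Then 2E = 10 + 3·10 = 40, so E = 20, V = 2E/4 = 10, F = 2 + 10 = 12.

10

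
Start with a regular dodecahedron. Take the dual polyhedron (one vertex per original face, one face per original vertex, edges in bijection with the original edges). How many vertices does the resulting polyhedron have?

12

The base solid has V = 20, E = 30, F = 12.
The dual swaps V and F and preserves E: V′ = F = 12, E′ = E = 30, F′ = V = 20.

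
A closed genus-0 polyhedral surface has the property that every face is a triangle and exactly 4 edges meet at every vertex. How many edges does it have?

Each face has 3 edges and each edge borders two faces, so 2E = 3F.
Each vertex has degree 4, so 4V = 2E and hence V = 3F/4.
Euler: V − E + F = 2 ⇒ (3F/4) − (3F/2) + F = 2.
Multiply by 8: (6 − 12 + 8)F = 16, i.e. 2F = 16.
So F = 8, E = 3·8/2 = 12, V = 3·8/4 = 6.

12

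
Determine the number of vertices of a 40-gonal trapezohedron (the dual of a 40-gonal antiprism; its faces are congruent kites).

82

The n-trapezohedron (dual of the n-antiprism) has V = 2·40 + 2 = 82, E = 4·40 = 160, F = 2·40 = 80.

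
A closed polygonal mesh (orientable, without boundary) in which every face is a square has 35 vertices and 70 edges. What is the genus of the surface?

1

Every face is a square and each edge borders two faces, so 4F = 2·70, giving F = 35.
χ = V − E + F = 35 − 70 + 35 = 0.
For a closed orientable surface χ = 2 − 2g, so g = (2 − (0))/2 = 1.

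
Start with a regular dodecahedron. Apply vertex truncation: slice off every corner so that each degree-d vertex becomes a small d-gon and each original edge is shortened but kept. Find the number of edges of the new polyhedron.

The base solid has V = 20, E = 30, F = 12.
Truncation replaces each original edge-end by a new vertex, so V′ = 2E = 60.
Each original edge survives, and each old vertex of degree d contributes d new edges; summing degrees gives Σd = 2E, so E′ = E + 2E = 3E = 90.
Each original face survives and each original vertex becomes one new face: F′ = F + V = 32.

90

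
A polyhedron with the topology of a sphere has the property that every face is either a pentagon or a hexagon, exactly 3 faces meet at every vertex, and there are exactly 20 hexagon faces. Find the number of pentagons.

12

Let x be the number of pentagons; then F = 20 + x.
Edge–face incidences: 2E = 6·20 + 5·x = 120 + 5x.
Every vertex has degree 3, so 3V = 2E.
Euler: V − E + F = 2 ⇒ (2E)/3 − E + (20 + x) = 2.
Multiply by 6: 2·(2E) − 3·(2E) + 6·(20 + x) = 12, i.e. 120 + 6x − (120 + 5x) = 12.
Collecting terms: x = 12.
Then 2E = 120 + 5·12 = 180, so E = 90, V = 2E/3 = 60, F = 20 + 12 = 32.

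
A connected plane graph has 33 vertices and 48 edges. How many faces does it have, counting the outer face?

Euler's formula for a connected plane graph: V − E + F = 2, so F = 2 − 33 + 48 = 17.

17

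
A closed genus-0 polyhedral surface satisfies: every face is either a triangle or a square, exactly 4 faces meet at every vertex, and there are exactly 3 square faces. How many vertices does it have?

9

Let x be the number of triangles; then F = 3 + x.
Edge–face incidences: 2E = 4·3 + 3·x = 12 + 3x.
Every vertex has degree 4, so 4V = 2E.
Euler: V − E + F = 2 ⇒ (2E)/4 − E + (3 + x) = 2.
Multiply by 8: 2·(2E) − 4·(2E) + 8·(3 + x) = 16, i.e. 24 + 8x − 2·(12 + 3x) = 16.
Collecting terms: 2x = 16, so x = 8.
Then 2E = 12 + 3·8 = 36, so E = 18, V = 2E/4 = 9, F = 3 + 8 = 11.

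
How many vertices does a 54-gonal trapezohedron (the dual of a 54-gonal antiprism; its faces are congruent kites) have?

110

The n-trapezohedron (dual of the n-antiprism) has V = 2·54 + 2 = 110, E = 4·54 = 216, F = 2·54 = 108.
Check: V − E + F = 110 − 216 + 108 = 2.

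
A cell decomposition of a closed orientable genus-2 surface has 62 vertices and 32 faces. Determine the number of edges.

96

For a closed orientable surface of genus 2, χ = 2 − 2·2 = -2.
E = V + F − (-2) = 62 + 32 − (-2) = 96.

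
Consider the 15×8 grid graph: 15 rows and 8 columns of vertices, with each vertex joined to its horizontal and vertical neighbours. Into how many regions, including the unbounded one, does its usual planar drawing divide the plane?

The grid has V = 15·8 = 120 vertices and E = 15·7 + 8·14 = 217 edges.
F = 2 − V + E = 2 − 120 + 217 = 99.

99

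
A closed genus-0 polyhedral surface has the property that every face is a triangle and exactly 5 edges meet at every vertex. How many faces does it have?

Each face has 3 edges and each edge borders two faces, so 2E = 3F.
Each vertex has degree 5, so 5V = 2E and hence V = 3F/5.
Euler: V − E + F = 2 ⇒ (3F/5) − (3F/2) + F = 2.
Multiply by 10: (6 − 15 + 10)F = 20, i.e. 1F = 20.
So F = 20, E = 3·20/2 = 30, V = 3·20/5 = 12.

20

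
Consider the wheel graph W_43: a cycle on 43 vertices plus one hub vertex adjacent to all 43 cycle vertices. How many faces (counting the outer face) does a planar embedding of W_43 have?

W_43 has V = 43 + 1 = 44 vertices and E = 2·43 = 86 edges.
By Euler's formula F = 2 − V + E = 2 − 44 + 86 = 44.

44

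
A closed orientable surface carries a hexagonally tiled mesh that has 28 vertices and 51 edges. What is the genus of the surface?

Every face is a hexagon and each edge borders two faces, so 6F = 2·51, giving F = 17.
χ = V − E + F = 28 − 51 + 17 = -6.
For a closed orientable surface χ = 2 − 2g, so g = (2 − (-6))/2 = 4.

4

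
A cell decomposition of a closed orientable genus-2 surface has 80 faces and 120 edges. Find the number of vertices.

38

For a closed orientable surface of genus 2, χ = 2 − 2·2 = -2.
V = -2 + E − F = -2 + 120 − 80 = 38.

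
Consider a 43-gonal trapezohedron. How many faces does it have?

The n-trapezohedron (dual of the n-antiprism) has V = 2·43 + 2 = 88, E = 4·43 = 172, F = 2·43 = 86.
Check: V − E + F = 88 − 172 + 86 = 2.

86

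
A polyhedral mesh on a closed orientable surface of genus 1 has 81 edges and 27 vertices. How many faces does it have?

54

For a closed orientable surface of genus 1, χ = 2 − 2·1 = 0.
F = 0 − V + E = 0 − 27 + 81 = 54.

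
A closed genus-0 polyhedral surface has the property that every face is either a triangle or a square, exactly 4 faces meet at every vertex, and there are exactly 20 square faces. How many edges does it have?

Let x be the number of triangles; then F = 20 + x.
Edge–face incidences: 2E = 4·20 + 3·x = 80 + 3x.
Every vertex has degree 4, so 4V = 2E.
Euler: V − E + F = 2 ⇒ (2E)/4 − E + (20 + x) = 2.
Multiply by 8: 2·(2E) − 4·(2E) + 8·(20 + x) = 16, i.e. 160 + 8x − 2·(80 + 3x) = 16.
Collecting terms: 2x = 16, so x = 8.
Then 2E = 80 + 3·8 = 104, so E = 52, V = 2E/4 = 26, F = 20 + 8 = 28.

52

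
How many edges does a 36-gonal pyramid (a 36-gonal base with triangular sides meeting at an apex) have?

72

A pyramid on an n-gon base has one n-gon and n triangles: V = 36 + 1 = 37, E = 2·36 = 72, F = 36 + 1 = 37.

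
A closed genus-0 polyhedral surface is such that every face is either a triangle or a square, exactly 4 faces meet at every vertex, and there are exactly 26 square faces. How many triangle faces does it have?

Let x be the number of triangles; then F = 26 + x.
Edge–face incidences: 2E = 4·26 + 3·x = 104 + 3x.
Every vertex has degree 4, so 4V = 2E.
Euler: V − E + F = 2 ⇒ (2E)/4 − E + (26 + x) = 2.
Multiply by 8: 2·(2E) − 4·(2E) + 8·(26 + x) = 16, i.e. 208 + 8x − 2·(104 + 3x) = 16.
Collecting terms: 2x = 16, so x = 8.
Then 2E = 104 + 3·8 = 128, so E = 64, V = 2E/4 = 32, F = 26 + 8 = 34.

8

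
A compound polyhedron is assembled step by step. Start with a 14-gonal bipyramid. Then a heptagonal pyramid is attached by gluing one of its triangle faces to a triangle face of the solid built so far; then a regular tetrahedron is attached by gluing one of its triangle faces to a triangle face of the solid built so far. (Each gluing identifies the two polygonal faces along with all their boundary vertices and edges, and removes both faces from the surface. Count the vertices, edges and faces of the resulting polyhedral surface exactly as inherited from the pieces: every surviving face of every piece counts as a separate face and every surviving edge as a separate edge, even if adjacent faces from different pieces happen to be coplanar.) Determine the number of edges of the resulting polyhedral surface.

A 14-gonal bipyramid: V=16, E=42, F=28.
Attach a heptagonal pyramid (V=8, E=14, F=8) along a 3-gon: merge 3 vertices and 3 edges, delete both glued faces → V=21, E=53, F=34.
Attach a regular tetrahedron (V=4, E=6, F=4) along a 3-gon: merge 3 vertices and 3 edges, delete both glued faces → V=22, E=56, F=36.
Check: V − E + F = 22 − 56 + 36 = 2.

56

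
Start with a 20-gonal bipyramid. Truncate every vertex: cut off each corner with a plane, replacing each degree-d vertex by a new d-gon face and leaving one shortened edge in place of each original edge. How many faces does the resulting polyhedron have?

62

The base solid has V = 22, E = 60, F = 40.
Truncation replaces each original edge-end by a new vertex, so V′ = 2E = 120.
Each original edge survives, and each old vertex of degree d contributes d new edges; summing degrees gives Σd = 2E, so E′ = E + 2E = 3E = 180.
Each original face survives and each original vertex becomes one new face: F′ = F + V = 62.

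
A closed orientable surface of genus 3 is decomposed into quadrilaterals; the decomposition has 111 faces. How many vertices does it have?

χ = 2 − 2·3 = -4, and every face is a square so 4F = 2E.
E = 4·111/2 = 222. Then V = -4 + E − F = -4 + 222 − 111 = 107.

107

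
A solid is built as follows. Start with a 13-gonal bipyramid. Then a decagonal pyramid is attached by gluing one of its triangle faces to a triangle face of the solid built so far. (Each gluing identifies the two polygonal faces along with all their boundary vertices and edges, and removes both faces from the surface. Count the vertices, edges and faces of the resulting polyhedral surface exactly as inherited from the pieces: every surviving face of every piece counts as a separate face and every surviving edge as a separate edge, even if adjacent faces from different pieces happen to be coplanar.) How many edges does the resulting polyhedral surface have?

A 13-gonal bipyramid: V=15, E=39, F=26.
Attach a decagonal pyramid (V=11, E=20, F=11) along a 3-gon: merge 3 vertices and 3 edges, delete both glued faces → V=23, E=56, F=35.
Check: V − E + F = 23 − 56 + 35 = 2.

56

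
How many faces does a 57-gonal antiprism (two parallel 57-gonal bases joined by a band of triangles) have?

116

An antiprism on an n-gon has two n-gon caps and 2n triangles: V = 2·57 = 114, E = 4·57 = 228, F = 2·57 + 2 = 116.
Check: V − E + F = 114 − 228 + 116 = 2.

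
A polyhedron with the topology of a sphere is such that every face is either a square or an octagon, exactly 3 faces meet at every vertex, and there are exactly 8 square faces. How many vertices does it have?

16

Let x be the number of octagons; then F = 8 + x.
Edge–face incidences: 2E = 4·8 + 8·x = 32 + 8x.
Every vertex has degree 3, so 3V = 2E.
Euler: V − E + F = 2 ⇒ (2E)/3 − E + (8 + x) = 2.
Multiply by 6: 2·(2E) − 3·(2E) + 6·(8 + x) = 12, i.e. 48 + 6x − (32 + 8x) = 12.
Collecting terms: −2x + 16 = 12, so −2x = −4, so x = 2.
Then 2E = 32 + 8·2 = 48, so E = 24, V = 2E/3 = 16, F = 8 + 2 = 10.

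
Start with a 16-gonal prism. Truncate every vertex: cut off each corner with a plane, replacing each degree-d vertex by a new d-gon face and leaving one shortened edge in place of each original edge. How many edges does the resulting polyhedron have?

144

The base solid has V = 32, E = 48, F = 18.
Truncation replaces each original edge-end by a new vertex, so V′ = 2E = 96.
Each original edge survives, and each old vertex of degree d contributes d new edges; summing degrees gives Σd = 2E, so E′ = E + 2E = 3E = 144.
Each original face survives and each original vertex becomes one new face: F′ = F + V = 50.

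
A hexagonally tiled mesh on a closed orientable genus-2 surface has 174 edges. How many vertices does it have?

χ = 2 − 2·2 = -2, and every face is a hexagon so 6F = 2E.
F = 2E/6 = 58. Then V = -2 + E − F = -2 + 174 − 58 = 114.

114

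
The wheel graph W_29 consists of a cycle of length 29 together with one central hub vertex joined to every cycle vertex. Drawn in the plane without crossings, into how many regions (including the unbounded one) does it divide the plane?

30

W_29 has V = 29 + 1 = 30 vertices and E = 2·29 = 58 edges.
By Euler's formula F = 2 − V + E = 2 − 30 + 58 = 30.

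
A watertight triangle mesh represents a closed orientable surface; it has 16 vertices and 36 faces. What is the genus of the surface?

Every face is a triangle, so 2E = 3·36 = 108, giving E = 54.
χ = V − E + F = 16 − 54 + 36 = -2.
For a closed orientable surface χ = 2 − 2g, so g = (2 − (-2))/2 = 2.

2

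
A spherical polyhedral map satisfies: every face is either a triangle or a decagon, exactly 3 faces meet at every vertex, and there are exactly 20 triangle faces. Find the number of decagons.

Let x be the number of decagons; then F = 20 + x.
Edge–face incidences: 2E = 3·20 + 10·x = 60 + 10x.
Every vertex has degree 3, so 3V = 2E.
Euler: V − E + F = 2 ⇒ (2E)/3 − E + (20 + x) = 2.
Multiply by 6: 2·(2E) − 3·(2E) + 6·(20 + x) = 12, i.e. 120 + 6x − (60 + 10x) = 12.
Collecting terms: −4x + 60 = 12, so −4x = −48, so x = 12.
Then 2E = 60 + 10·12 = 180, so E = 90, V = 2E/3 = 60, F = 20 + 12 = 32.

12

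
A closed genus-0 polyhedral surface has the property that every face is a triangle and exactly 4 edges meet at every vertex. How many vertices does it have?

Each face has 3 edges and each edge borders two faces, so 2E = 3F.
Each vertex has degree 4, so 4V = 2E and hence V = 3F/4.
Euler: V − E + F = 2 ⇒ (3F/4) − (3F/2) + F = 2.
Multiply by 8: (6 − 12 + 8)F = 16, i.e. 2F = 16.
So F = 8, E = 3·8/2 = 12, V = 3·8/4 = 6.

6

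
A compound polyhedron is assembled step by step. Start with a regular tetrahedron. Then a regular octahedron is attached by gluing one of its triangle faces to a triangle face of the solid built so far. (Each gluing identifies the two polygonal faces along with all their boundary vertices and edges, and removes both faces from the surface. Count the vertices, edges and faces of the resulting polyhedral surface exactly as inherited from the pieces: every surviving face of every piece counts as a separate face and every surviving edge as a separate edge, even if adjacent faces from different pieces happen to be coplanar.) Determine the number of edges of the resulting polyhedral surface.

15

A regular tetrahedron: V=4, E=6, F=4.
Attach a regular octahedron (V=6, E=12, F=8) along a 3-gon: merge 3 vertices and 3 edges, delete both glued faces → V=7, E=15, F=10.
Check: V − E + F = 7 − 15 + 10 = 2.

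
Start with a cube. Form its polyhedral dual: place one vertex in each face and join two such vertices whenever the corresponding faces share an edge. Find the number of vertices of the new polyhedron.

6

The base solid has V = 8, E = 12, F = 6.
The dual swaps V and F and preserves E: V′ = F = 6, E′ = E = 12, F′ = V = 8.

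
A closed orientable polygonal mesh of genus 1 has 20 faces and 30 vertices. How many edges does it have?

For a closed orientable surface of genus 1, χ = 2 − 2·1 = 0.
E = V + F − (0) = 30 + 20 − (0) = 50.

50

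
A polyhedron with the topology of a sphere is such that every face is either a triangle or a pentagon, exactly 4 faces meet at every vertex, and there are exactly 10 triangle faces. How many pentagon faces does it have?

2

Let x be the number of pentagons; then F = 10 + x.
Edge–face incidences: 2E = 3·10 + 5·x = 30 + 5x.
Every vertex has degree 4, so 4V = 2E.
Euler: V − E + F = 2 ⇒ (2E)/4 − E + (10 + x) = 2.
Multiply by 8: 2·(2E) − 4·(2E) + 8·(10 + x) = 16, i.e. 80 + 8x − 2·(30 + 5x) = 16.
Collecting terms: −2x + 20 = 16, so −2x = −4, so x = 2.
Then 2E = 30 + 5·2 = 40, so E = 20, V = 2E/4 = 10, F = 10 + 2 = 12.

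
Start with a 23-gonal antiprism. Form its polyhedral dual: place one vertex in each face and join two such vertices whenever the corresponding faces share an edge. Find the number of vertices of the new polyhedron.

The base solid has V = 46, E = 92, F = 48.
The dual swaps V and F and preserves E: V′ = F = 48, E′ = E = 92, F′ = V = 46.

48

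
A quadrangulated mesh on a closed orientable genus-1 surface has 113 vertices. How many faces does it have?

χ = 2 − 2·1 = 0, and every face is a square so 4F = 2E.
V − E + F = 0 with E = 4F/2 gives 113 − (4/2 − 1)·F = 0, so F = 113 and E = 226.

113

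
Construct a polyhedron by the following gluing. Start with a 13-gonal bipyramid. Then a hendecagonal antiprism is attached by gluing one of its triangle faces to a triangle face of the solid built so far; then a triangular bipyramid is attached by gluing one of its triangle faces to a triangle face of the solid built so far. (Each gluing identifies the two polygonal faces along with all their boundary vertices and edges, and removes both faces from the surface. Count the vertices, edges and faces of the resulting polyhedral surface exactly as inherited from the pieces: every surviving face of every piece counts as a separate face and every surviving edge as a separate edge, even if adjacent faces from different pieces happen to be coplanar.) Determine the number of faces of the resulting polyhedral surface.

52

A 13-gonal bipyramid: V=15, E=39, F=26.
Attach a hendecagonal antiprism (V=22, E=44, F=24) along a 3-gon: merge 3 vertices and 3 edges, delete both glued faces → V=34, E=80, F=48.
Attach a triangular bipyramid (V=5, E=9, F=6) along a 3-gon: merge 3 vertices and 3 edges, delete both glued faces → V=36, E=86, F=52.
Check: V − E + F = 36 − 86 + 52 = 2.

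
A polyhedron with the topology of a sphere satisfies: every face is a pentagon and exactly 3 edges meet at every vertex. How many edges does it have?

30

Each face has 5 edges and each edge borders two faces, so 2E = 5F.
Each vertex has degree 3, so 3V = 2E and hence V = 5F/3.
Euler: V − E + F = 2 ⇒ (5F/3) − (5F/2) + F = 2.
Multiply by 6: (10 − 15 + 6)F = 12, i.e. 1F = 12.
So F = 12, E = 5·12/2 = 30, V = 5·12/3 = 20.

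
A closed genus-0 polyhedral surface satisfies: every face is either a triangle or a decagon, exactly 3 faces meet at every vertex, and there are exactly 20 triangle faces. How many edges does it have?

Let x be the number of decagons; then F = 20 + x.
Edge–face incidences: 2E = 3·20 + 10·x = 60 + 10x.
Every vertex has degree 3, so 3V = 2E.
Euler: V − E + F = 2 ⇒ (2E)/3 − E + (20 + x) = 2.
Multiply by 6: 2·(2E) − 3·(2E) + 6·(20 + x) = 12, i.e. 120 + 6x − (60 + 10x) = 12.
Collecting terms: −4x + 60 = 12, so −4x = −48, so x = 12.
Then 2E = 60 + 10·12 = 180, so E = 90, V = 2E/3 = 60, F = 20 + 12 = 32.

90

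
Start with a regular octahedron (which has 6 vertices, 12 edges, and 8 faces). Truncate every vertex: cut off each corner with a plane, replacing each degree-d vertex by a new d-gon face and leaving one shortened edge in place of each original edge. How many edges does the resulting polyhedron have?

36

Truncation replaces each original edge-end by a new vertex, so V′ = 2E = 24.
Each original edge survives, and each old vertex of degree d contributes d new edges; summing degrees gives Σd = 2E, so E′ = E + 2E = 3E = 36.
Each original face survives and each original vertex becomes one new face: F′ = F + V = 14.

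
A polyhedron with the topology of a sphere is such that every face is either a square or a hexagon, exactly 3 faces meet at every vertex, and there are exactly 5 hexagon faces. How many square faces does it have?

6

Let x be the number of squares; then F = 5 + x.
Edge–face incidences: 2E = 6·5 + 4·x = 30 + 4x.
Every vertex has degree 3, so 3V = 2E.
Euler: V − E + F = 2 ⇒ (2E)/3 − E + (5 + x) = 2.
Multiply by 6: 2·(2E) − 3·(2E) + 6·(5 + x) = 12, i.e. 30 + 6x − (30 + 4x) = 12.
Collecting terms: 2x = 12, so x = 6.
Then 2E = 30 + 4·6 = 54, so E = 27, V = 2E/3 = 18, F = 5 + 6 = 11.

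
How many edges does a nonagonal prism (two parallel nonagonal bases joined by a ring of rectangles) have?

27

A prism on an n-gon has two n-gon bases and n rectangular sides: V = 2·9 = 18, E = 3·9 = 27, F = 9 + 2 = 11.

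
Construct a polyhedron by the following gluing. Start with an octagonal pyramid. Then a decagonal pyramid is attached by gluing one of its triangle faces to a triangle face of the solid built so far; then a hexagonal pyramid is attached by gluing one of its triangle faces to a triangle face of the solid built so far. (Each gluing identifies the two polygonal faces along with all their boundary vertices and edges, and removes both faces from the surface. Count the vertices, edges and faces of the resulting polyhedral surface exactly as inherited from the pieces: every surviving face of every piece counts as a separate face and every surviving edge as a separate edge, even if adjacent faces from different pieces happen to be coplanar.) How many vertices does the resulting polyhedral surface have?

An octagonal pyramid: V=9, E=16, F=9.
Attach a decagonal pyramid (V=11, E=20, F=11) along a 3-gon: merge 3 vertices and 3 edges, delete both glued faces → V=17, E=33, F=18.
Attach a hexagonal pyramid (V=7, E=12, F=7) along a 3-gon: merge 3 vertices and 3 edges, delete both glued faces → V=21, E=42, F=23.
Check: V − E + F = 21 − 42 + 23 = 2.

21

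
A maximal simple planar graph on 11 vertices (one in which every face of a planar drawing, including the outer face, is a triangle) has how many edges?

27

In a plane triangulation 3F = 2E and V − E + F = 2, so E = 3V − 6 = 3·11 − 6 = 27.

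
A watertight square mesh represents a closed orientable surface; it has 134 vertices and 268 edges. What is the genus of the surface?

1

Every face is a square and each edge borders two faces, so 4F = 2·268, giving F = 134.
χ = V − E + F = 134 − 268 + 134 = 0.
For a closed orientable surface χ = 2 − 2g, so g = (2 − (0))/2 = 1.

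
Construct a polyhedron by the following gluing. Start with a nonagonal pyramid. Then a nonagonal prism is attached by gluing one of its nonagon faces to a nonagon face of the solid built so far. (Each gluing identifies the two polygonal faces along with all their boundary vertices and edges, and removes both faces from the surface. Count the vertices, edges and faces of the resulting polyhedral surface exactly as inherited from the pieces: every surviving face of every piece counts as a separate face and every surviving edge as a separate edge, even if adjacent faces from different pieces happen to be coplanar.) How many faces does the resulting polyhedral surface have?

19

A nonagonal pyramid: V=10, E=18, F=10.
Attach a nonagonal prism (V=18, E=27, F=11) along a 9-gon: merge 9 vertices and 9 edges, delete both glued faces → V=19, E=36, F=19.
Check: V − E + F = 19 − 36 + 19 = 2.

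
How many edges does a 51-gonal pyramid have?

A pyramid on an n-gon base has one n-gon and n triangles: V = 51 + 1 = 52, E = 2·51 = 102, F = 51 + 1 = 52.

102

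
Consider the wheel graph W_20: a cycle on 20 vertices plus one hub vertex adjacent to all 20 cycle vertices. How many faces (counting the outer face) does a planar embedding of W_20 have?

W_20 has V = 20 + 1 = 21 vertices and E = 2·20 = 40 edges.
By Euler's formula F = 2 − V + E = 2 − 21 + 40 = 21.

21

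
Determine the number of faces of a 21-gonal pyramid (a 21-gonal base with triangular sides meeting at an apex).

22

A pyramid on an n-gon base has one n-gon and n triangles: V = 21 + 1 = 22, E = 2·21 = 42, F = 21 + 1 = 22.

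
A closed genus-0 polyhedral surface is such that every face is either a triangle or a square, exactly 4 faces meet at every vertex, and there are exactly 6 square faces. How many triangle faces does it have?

Let x be the number of triangles; then F = 6 + x.
Edge–face incidences: 2E = 4·6 + 3·x = 24 + 3x.
Every vertex has degree 4, so 4V = 2E.
Euler: V − E + F = 2 ⇒ (2E)/4 − E + (6 + x) = 2.
Multiply by 8: 2·(2E) − 4·(2E) + 8·(6 + x) = 16, i.e. 48 + 8x − 2·(24 + 3x) = 16.
Collecting terms: 2x = 16, so x = 8.
Then 2E = 24 + 3·8 = 48, so E = 24, V = 2E/4 = 12, F = 6 + 8 = 14.

8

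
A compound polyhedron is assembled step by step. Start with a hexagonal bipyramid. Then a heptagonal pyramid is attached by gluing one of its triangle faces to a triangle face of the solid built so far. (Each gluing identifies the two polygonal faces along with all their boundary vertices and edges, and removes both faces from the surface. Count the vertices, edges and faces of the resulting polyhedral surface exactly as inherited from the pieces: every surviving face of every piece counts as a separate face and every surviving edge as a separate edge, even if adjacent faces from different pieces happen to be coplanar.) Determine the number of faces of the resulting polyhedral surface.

18

A hexagonal bipyramid: V=8, E=18, F=12.
Attach a heptagonal pyramid (V=8, E=14, F=8) along a 3-gon: merge 3 vertices and 3 edges, delete both glued faces → V=13, E=29, F=18.
Check: V − E + F = 13 − 29 + 18 = 2.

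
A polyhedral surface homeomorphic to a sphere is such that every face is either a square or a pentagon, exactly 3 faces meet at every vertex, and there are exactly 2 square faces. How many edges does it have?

Let x be the number of pentagons; then F = 2 + x.
Edge–face incidences: 2E = 4·2 + 5·x = 8 + 5x.
Every vertex has degree 3, so 3V = 2E.
Euler: V − E + F = 2 ⇒ (2E)/3 − E + (2 + x) = 2.
Multiply by 6: 2·(2E) − 3·(2E) + 6·(2 + x) = 12, i.e. 12 + 6x − (8 + 5x) = 12.
Collecting terms: x + 4 = 12, so x = 8.
Then 2E = 8 + 5·8 = 48, so E = 24, V = 2E/3 = 16, F = 2 + 8 = 10.

24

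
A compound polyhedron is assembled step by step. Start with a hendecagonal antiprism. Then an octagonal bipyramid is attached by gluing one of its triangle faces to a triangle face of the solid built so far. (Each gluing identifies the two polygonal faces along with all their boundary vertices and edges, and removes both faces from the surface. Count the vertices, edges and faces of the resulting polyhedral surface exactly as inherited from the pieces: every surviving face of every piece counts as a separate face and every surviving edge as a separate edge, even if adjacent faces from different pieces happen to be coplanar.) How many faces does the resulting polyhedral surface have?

A hendecagonal antiprism: V=22, E=44, F=24.
Attach an octagonal bipyramid (V=10, E=24, F=16) along a 3-gon: merge 3 vertices and 3 edges, delete both glued faces → V=29, E=65, F=38.
Check: V − E + F = 29 − 65 + 38 = 2.

38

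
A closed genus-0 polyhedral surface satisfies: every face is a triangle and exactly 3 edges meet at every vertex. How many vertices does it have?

Each face has 3 edges and each edge borders two faces, so 2E = 3F.
Each vertex has degree 3, so 3V = 2E and hence V = 3F/3.
Euler: V − E + F = 2 ⇒ (3F/3) − (3F/2) + F = 2.
Multiply by 6: (6 − 9 + 6)F = 12, i.e. 3F = 12.
So F = 4, E = 3·4/2 = 6, V = 3·4/3 = 4.

4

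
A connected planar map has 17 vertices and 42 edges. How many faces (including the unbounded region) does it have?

27

Euler's formula for a connected plane graph: V − E + F = 2, so F = 2 − 17 + 42 = 27.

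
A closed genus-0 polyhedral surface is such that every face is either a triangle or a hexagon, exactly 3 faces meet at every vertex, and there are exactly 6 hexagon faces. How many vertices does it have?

16

Let x be the number of triangles; then F = 6 + x.
Edge–face incidences: 2E = 6·6 + 3·x = 36 + 3x.
Every vertex has degree 3, so 3V = 2E.
Euler: V − E + F = 2 ⇒ (2E)/3 − E + (6 + x) = 2.
Multiply by 6: 2·(2E) − 3·(2E) + 6·(6 + x) = 12, i.e. 36 + 6x − (36 + 3x) = 12.
Collecting terms: 3x = 12, so x = 4.
Then 2E = 36 + 3·4 = 48, so E = 24, V = 2E/3 = 16, F = 6 + 4 = 10.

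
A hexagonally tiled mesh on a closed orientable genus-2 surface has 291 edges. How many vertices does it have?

χ = 2 − 2·2 = -2, and every face is a hexagon so 6F = 2E.
F = 2E/6 = 97. Then V = -2 + E − F = -2 + 291 − 97 = 192.

192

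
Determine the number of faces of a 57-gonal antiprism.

An antiprism on an n-gon has two n-gon caps and 2n triangles: V = 2·57 = 114, E = 4·57 = 228, F = 2·57 + 2 = 116.
Check: V − E + F = 114 − 228 + 116 = 2.

116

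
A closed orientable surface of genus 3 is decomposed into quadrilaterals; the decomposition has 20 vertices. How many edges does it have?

χ = 2 − 2·3 = -4, and every face is a square so 4F = 2E.
V − E + F = -4 with E = 4F/2 gives 20 − (4/2 − 1)·F = -4, so F = 24 and E = 48.

48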